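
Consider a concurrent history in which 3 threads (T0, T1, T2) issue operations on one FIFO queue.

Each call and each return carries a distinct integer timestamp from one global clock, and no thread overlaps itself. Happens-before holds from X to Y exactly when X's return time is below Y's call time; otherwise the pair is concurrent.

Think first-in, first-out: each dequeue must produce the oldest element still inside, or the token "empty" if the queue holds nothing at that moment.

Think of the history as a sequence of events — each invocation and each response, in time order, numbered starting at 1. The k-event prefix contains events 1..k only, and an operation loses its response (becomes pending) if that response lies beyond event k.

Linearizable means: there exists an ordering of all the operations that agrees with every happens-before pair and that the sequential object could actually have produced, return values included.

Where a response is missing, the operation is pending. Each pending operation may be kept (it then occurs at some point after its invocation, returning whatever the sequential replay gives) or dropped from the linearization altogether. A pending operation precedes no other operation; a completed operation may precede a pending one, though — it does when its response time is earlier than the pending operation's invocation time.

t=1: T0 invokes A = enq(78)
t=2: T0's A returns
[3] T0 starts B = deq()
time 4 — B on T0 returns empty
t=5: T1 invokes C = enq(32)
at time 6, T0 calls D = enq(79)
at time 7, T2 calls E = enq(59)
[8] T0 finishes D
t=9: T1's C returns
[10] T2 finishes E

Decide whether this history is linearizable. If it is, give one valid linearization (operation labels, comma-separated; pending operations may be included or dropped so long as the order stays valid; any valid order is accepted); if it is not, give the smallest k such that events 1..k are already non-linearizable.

not linearizable — minimal violating prefix: 4 events

already the first 4 events (up to B's response at time 4) admit no linearization; the first 3 still do
the completed operations (2 total) allow one real-time order; the FIFO queue replay rejects it
sample order A, B stalls at step 2 — B deq() → empty has no legal effect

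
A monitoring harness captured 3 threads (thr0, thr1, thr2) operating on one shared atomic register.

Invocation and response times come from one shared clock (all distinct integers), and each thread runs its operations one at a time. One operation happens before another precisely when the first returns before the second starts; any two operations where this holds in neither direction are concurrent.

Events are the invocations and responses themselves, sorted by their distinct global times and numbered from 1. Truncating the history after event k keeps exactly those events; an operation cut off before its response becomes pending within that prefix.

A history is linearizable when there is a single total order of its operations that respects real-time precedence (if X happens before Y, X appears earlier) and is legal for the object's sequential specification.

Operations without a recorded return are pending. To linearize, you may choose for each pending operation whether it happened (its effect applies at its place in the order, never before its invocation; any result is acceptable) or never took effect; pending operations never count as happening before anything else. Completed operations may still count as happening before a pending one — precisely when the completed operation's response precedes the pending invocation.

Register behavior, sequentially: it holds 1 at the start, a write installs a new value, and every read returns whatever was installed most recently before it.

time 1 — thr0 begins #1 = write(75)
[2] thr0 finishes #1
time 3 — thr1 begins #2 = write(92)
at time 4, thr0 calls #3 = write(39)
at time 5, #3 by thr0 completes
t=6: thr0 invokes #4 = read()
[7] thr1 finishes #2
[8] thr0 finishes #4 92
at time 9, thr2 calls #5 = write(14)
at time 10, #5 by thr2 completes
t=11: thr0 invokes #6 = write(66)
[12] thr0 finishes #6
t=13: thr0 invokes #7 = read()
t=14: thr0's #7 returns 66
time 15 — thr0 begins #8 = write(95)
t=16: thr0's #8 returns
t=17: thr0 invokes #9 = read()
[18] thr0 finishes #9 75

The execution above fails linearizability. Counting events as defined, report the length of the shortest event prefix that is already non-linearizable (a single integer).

18

events 1..17 are linearizable, e.g. via #1, #3, #2, #4, #5, #6, #7, #8:
step 1: #1 write(75) — value 75
step 2: #3 write(39) — value 39
step 3: #2 write(92) — value 92
step 4: #4 read() → 92 — value 92
step 5: #5 write(14) — value 14
step 6: #6 write(66) — value 66
step 7: #7 read() → 66 — value 66
step 8: #8 write(95) — value 95
adding event 18 (#9 responds at 18) leaves no legal real-time order
e.g. #1, #2, #3, #4, #5, #6, #7, #8, #9: illegal at step 4, since #4 read() → 92 cannot apply there
e.g. #1, #3, #2, #4, #5, #6, #7, #8, #9: illegal at step 9, since #9 read() → 75 cannot apply there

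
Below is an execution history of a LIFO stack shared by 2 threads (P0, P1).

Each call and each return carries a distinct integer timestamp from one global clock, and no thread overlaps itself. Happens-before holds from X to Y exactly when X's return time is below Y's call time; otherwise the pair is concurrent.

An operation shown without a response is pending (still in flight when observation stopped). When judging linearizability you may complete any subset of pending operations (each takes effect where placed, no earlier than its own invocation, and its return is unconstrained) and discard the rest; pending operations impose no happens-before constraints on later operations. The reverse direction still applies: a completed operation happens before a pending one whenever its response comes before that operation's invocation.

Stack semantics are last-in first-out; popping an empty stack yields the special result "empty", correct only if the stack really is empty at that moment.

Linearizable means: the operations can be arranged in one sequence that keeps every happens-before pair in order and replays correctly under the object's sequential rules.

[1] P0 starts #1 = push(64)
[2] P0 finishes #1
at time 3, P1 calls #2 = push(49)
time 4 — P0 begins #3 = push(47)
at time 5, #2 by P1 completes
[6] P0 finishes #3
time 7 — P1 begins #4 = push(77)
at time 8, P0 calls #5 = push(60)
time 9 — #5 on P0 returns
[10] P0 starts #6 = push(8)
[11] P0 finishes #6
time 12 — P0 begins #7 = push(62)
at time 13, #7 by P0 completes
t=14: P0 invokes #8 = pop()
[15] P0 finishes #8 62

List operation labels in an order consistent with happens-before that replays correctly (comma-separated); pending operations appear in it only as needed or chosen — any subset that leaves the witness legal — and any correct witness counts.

step 1: #1 push(64) — stack <64>
step 2: #2 push(49) — stack <64,49>
step 3: #3 push(47) — stack <64,49,47>
step 4: #4 push(77) (pending, included) — stack <64,49,47,77>
step 5: #5 push(60) — stack <64,49,47,77,60>
step 6: #6 push(8) — stack <64,49,47,77,60,8>
step 7: #7 push(62) — stack <64,49,47,77,60,8,62>
step 8: #8 pop() → 62 — stack <64,49,47,77,60,8>

#1, #2, #3, #4, #5, #6, #7, #8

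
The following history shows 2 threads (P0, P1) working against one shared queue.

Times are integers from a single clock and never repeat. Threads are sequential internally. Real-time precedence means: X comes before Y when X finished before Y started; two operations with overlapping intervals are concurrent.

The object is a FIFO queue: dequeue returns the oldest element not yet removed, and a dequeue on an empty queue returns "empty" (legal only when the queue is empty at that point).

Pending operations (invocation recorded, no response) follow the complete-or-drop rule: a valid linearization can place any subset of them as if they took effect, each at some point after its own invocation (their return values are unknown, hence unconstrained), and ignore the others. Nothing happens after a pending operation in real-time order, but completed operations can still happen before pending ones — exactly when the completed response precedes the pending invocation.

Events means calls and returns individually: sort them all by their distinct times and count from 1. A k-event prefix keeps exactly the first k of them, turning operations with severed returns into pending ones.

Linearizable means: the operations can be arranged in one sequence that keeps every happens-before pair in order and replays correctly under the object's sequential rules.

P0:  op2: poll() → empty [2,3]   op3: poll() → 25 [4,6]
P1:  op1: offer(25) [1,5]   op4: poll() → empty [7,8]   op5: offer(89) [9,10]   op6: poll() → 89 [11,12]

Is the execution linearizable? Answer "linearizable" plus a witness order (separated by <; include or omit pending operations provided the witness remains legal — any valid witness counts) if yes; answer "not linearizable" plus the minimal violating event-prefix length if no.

linearizable — witness: op2 < op1 < op3 < op4 < op5 < op6

step 1: op2 poll() → empty — queue <>
step 2: op1 offer(25) — queue <25>
step 3: op3 poll() → 25 — queue <>
step 4: op4 poll() → empty — queue <>
step 5: op5 offer(89) — queue <89>
step 6: op6 poll() → 89 — queue <>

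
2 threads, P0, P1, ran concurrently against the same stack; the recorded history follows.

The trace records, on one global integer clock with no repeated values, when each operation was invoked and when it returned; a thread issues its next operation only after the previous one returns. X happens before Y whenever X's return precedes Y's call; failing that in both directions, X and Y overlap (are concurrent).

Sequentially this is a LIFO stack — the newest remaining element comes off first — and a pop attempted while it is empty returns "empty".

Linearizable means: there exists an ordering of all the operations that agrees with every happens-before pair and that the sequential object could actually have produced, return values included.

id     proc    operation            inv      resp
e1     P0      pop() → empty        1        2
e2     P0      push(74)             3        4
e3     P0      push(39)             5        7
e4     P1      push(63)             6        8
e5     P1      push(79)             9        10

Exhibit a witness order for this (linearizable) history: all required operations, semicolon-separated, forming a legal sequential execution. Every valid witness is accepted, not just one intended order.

step 1: e1 pop() → empty — stack <>
step 2: e2 push(74) — stack <74>
step 3: e3 push(39) — stack <74,39>
step 4: e4 push(63) — stack <74,39,63>
step 5: e5 push(79) — stack <74,39,63,79>

e1; e2; e3; e4; e5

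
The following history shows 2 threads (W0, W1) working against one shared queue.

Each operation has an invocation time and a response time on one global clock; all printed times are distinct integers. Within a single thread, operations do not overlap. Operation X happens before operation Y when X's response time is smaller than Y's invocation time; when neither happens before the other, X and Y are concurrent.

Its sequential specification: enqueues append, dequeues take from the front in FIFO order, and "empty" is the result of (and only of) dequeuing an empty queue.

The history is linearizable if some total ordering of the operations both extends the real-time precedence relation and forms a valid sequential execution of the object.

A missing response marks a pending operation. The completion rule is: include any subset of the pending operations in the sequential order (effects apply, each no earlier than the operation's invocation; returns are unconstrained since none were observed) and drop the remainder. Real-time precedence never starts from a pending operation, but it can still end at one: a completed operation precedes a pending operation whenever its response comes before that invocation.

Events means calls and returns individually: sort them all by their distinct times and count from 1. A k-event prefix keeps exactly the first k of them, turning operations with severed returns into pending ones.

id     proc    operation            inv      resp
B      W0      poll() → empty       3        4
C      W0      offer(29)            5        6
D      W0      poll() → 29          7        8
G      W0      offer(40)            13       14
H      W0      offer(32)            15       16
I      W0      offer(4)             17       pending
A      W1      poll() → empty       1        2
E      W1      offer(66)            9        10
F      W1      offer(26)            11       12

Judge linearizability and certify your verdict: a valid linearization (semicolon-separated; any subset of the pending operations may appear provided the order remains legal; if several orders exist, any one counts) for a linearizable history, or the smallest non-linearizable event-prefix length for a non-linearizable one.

linearizable — witness: A; B; C; D; E; F; G; H

after step 1 (A poll() → empty): queue <>
after step 2 (B poll() → empty): queue <>
after step 3 (C offer(29)): queue <29>
after step 4 (D poll() → 29): queue <>
after step 5 (E offer(66)): queue <66>
after step 6 (F offer(26)): queue <66,26>
after step 7 (G offer(40)): queue <66,26,40>
after step 8 (H offer(32)): queue <66,26,40,32>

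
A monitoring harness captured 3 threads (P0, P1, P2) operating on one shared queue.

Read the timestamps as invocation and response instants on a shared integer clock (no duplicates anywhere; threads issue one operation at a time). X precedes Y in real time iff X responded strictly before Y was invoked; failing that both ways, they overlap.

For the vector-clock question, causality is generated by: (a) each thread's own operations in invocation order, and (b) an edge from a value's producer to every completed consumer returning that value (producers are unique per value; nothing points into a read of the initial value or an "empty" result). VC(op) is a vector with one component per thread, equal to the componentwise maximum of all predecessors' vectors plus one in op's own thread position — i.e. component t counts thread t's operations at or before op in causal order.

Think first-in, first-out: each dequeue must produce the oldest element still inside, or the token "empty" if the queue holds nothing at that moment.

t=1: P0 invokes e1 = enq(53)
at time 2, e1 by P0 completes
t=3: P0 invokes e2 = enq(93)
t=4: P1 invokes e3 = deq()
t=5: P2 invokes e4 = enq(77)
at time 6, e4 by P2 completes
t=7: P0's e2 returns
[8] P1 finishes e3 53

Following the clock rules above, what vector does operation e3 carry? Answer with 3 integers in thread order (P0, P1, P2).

VC(e4, invoked at 5): no causal predecessors; +1 on P2 → (0, 0, 1)
VC(e1, invoked at 1): no causal predecessors; +1 on P0 → (1, 0, 0)
from VC(e1)=(1, 0, 0), e3 (invoked 4) maxes components and bumps P1 → (1, 1, 0)
from VC(e1)=(1, 0, 0), e2 (invoked 3) maxes components and bumps P0 → (2, 0, 0)
target: VC(e3) = (1, 1, 0)

(1, 1, 0)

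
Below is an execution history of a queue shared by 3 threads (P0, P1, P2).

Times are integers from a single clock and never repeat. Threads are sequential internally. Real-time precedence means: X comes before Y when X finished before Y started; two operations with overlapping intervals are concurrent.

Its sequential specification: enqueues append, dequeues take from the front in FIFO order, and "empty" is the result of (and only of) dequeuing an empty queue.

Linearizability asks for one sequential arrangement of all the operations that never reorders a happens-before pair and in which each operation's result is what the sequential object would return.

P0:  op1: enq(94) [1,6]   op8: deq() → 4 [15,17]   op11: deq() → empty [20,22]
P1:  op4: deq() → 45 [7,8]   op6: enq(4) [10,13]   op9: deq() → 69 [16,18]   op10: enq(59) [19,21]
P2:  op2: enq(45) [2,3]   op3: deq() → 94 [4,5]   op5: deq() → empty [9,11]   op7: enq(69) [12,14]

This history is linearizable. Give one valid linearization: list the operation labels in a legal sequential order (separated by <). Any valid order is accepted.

step 1: op1 enq(94) — queue <94>
step 2: op2 enq(45) — queue <94,45>
step 3: op3 deq() → 94 — queue <45>
step 4: op4 deq() → 45 — queue <>
step 5: op5 deq() → empty — queue <>
step 6: op6 enq(4) — queue <4>
step 7: op7 enq(69) — queue <4,69>
step 8: op8 deq() → 4 — queue <69>
step 9: op9 deq() → 69 — queue <>
step 10: op11 deq() → empty — queue <>
step 11: op10 enq(59) — queue <59>

op1 < op2 < op3 < op4 < op5 < op6 < op7 < op8 < op9 < op11 < op10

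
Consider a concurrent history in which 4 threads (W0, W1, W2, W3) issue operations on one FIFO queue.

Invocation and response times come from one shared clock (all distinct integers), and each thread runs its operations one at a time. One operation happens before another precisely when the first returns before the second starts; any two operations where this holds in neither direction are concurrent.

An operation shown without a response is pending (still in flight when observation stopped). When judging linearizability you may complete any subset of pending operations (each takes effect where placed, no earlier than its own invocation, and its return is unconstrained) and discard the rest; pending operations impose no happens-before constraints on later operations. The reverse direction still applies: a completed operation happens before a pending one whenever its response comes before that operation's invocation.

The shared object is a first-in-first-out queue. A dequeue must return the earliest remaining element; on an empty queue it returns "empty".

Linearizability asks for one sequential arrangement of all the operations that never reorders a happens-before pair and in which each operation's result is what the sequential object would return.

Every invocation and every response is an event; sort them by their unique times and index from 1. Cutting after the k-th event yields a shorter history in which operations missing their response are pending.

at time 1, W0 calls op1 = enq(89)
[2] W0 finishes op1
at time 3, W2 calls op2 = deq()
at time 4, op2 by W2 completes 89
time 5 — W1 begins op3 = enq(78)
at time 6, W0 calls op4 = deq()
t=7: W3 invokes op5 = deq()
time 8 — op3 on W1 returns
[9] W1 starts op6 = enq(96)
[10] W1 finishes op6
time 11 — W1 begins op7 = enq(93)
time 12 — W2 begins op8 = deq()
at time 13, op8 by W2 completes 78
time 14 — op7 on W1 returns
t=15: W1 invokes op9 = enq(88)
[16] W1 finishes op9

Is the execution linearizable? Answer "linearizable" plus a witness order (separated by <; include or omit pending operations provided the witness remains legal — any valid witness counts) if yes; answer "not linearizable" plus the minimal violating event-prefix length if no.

1. op1 enq(89), leaving queue <89>
2. op2 deq() → 89, leaving queue <>
3. op3 enq(78), leaving queue <78>
4. op6 enq(96), leaving queue <78,96>
5. op7 enq(93), leaving queue <78,96,93>
6. op8 deq() → 78, leaving queue <96,93>
7. op4 deq() (pending, included), leaving queue <93>
8. op5 deq() (pending, included), leaving queue <>
9. op9 enq(88), leaving queue <88>

linearizable — witness: op1 < op2 < op3 < op6 < op7 < op8 < op4 < op5 < op9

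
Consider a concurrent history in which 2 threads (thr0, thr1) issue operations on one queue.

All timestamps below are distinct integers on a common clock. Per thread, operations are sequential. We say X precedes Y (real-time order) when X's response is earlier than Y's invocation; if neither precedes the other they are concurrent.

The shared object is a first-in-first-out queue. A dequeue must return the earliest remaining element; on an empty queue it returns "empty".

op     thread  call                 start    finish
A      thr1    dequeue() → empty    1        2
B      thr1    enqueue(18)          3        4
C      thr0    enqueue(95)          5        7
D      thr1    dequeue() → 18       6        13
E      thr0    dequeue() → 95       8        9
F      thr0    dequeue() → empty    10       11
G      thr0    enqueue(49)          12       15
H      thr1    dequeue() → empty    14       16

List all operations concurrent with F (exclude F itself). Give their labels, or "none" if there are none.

D

F spans [10,11]; an op avoiding the whole window 10..11 is ordered, any other is concurrent
A [1,2]: before
B [3,4]: before
C [5,7]: before
D [6,13]: concurrent
E [8,9]: before
G [12,15]: after
H [14,16]: after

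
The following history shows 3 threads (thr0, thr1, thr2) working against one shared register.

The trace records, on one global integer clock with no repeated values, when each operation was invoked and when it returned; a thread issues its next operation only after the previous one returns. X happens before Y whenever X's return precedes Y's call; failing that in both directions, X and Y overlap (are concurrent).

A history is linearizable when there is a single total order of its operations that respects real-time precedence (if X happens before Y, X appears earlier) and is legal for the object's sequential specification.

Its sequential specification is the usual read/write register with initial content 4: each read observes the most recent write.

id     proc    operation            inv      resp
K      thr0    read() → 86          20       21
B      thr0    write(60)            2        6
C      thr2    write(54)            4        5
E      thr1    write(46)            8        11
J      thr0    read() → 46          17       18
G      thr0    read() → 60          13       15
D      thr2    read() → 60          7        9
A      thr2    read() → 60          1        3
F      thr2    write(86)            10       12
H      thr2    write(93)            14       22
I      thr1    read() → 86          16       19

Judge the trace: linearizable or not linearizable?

prefix check: 1..8 passes, 1..9 fails once D's time-9 response joins
4 completed operations, 3 real-time-consistent orders — every register replay fails
including or dropping the 1 pending operation (E) in any combination fails
sample order A, B, C, D (pending dropped) stalls at step 1 — A read() → 60 has no legal effect
sample order A, C, B, D (pending dropped) stalls at step 1 — A read() → 60 has no legal effect

not linearizable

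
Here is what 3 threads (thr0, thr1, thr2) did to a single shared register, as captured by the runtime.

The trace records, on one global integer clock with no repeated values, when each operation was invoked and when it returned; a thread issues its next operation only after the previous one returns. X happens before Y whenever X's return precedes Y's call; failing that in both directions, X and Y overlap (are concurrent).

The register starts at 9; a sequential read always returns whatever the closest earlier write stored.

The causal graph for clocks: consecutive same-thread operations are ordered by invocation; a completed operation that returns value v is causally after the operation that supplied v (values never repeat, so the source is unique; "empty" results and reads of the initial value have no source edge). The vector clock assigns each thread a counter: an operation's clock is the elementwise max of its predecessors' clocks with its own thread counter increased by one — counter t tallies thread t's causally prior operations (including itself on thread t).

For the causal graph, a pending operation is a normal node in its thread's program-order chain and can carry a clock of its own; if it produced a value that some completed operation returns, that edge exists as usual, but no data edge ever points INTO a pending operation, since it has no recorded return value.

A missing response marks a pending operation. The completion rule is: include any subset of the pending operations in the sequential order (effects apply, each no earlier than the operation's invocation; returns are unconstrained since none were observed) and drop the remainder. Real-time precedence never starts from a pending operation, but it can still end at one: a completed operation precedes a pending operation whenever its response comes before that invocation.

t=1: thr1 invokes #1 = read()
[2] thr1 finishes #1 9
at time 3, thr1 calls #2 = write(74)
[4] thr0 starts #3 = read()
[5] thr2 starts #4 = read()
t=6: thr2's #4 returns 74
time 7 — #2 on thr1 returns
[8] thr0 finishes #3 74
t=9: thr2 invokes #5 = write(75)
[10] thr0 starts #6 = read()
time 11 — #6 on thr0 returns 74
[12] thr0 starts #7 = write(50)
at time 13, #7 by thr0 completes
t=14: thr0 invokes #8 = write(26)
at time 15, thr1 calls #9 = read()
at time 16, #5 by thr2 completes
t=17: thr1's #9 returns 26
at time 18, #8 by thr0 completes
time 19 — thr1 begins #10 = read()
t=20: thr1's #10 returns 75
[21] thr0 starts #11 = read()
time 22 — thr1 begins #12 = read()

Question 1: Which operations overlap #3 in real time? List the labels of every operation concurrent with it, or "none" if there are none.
#3 spans [4,8]: anything still running between times 4 and 8 counts as concurrent
#1 [1,2]: before
#2 [3,7]: concurrent
#4 [5,6]: concurrent
#5 [9,16]: after
#6 [10,11]: after
#7 [12,13]: after
#8 [14,18]: after
#9 [15,17]: after
#10 [19,20]: after
#11 [21,…): after
#12 [22,…): after

#2, #4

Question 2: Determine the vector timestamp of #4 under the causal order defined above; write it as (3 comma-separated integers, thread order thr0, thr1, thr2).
#1 (invocation 1): nothing precedes it; thr1's component alone gives (0, 1, 0)
#2, invoked 3, takes VC(#1)=(0, 1, 0) under max, adds 1 for thr1 → (0, 2, 0)
#4, invoked 5, takes VC(#2)=(0, 2, 0) under max, adds 1 for thr2 → (0, 2, 1)
#3, invoked 4, takes VC(#2)=(0, 2, 0) under max, adds 1 for thr0 → (1, 2, 0)
#5, invoked 9, takes VC(#4)=(0, 2, 1) under max, adds 1 for thr2 → (0, 2, 2)
#6, invoked 10, takes VC(#2)=(0, 2, 0), VC(#3)=(1, 2, 0) under max, adds 1 for thr0 → (2, 2, 0)
#7, invoked 12, takes VC(#6)=(2, 2, 0) under max, adds 1 for thr0 → (3, 2, 0)
#8, invoked 14, takes VC(#7)=(3, 2, 0) under max, adds 1 for thr0 → (4, 2, 0)
#9, invoked 15, takes VC(#2)=(0, 2, 0), VC(#8)=(4, 2, 0) under max, adds 1 for thr1 → (4, 3, 0)
#11, invoked 21, takes VC(#8)=(4, 2, 0) under max, adds 1 for thr0 → (5, 2, 0)
#10, invoked 19, takes VC(#5)=(0, 2, 2), VC(#9)=(4, 3, 0) under max, adds 1 for thr1 → (4, 4, 2)
#12, invoked 22, takes VC(#10)=(4, 4, 2) under max, adds 1 for thr1 → (4, 5, 2)
target: VC(#4) = (0, 2, 1)

(0, 2, 1)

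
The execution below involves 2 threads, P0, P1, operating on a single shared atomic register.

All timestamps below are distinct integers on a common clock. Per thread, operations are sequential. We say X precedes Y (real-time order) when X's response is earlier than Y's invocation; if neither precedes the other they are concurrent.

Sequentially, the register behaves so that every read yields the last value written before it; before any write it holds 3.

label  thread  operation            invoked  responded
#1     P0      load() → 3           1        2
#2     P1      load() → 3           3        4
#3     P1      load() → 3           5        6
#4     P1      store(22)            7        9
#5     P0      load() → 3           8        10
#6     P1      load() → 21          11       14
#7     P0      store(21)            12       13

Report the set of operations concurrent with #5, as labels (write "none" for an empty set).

overlap test against #5 [8,10]: concurrent iff the interval meets 8..10
#1 [1,2]: before
#2 [3,4]: before
#3 [5,6]: before
#4 [7,9]: concurrent
#6 [11,14]: after
#7 [12,13]: after

#4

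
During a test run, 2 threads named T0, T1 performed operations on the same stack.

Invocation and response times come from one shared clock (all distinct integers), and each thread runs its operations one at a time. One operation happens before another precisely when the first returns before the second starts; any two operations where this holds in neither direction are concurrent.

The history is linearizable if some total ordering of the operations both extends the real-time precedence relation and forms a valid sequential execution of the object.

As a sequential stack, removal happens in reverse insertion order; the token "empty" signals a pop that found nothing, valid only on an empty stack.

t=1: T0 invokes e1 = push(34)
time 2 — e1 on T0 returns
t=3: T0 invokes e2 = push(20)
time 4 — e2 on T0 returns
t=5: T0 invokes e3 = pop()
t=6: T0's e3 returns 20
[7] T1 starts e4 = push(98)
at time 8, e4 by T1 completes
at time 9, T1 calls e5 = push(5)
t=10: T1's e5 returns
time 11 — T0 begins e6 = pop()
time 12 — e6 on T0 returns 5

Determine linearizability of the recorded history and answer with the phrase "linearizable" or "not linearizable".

linearizable

a witness: e1, e2, e3, e4, e5, e6
1. e1 push(34), leaving stack <34>
2. e2 push(20), leaving stack <34,20>
3. e3 pop() → 20, leaving stack <34>
4. e4 push(98), leaving stack <34,98>
5. e5 push(5), leaving stack <34,98,5>
6. e6 pop() → 5, leaving stack <34,98>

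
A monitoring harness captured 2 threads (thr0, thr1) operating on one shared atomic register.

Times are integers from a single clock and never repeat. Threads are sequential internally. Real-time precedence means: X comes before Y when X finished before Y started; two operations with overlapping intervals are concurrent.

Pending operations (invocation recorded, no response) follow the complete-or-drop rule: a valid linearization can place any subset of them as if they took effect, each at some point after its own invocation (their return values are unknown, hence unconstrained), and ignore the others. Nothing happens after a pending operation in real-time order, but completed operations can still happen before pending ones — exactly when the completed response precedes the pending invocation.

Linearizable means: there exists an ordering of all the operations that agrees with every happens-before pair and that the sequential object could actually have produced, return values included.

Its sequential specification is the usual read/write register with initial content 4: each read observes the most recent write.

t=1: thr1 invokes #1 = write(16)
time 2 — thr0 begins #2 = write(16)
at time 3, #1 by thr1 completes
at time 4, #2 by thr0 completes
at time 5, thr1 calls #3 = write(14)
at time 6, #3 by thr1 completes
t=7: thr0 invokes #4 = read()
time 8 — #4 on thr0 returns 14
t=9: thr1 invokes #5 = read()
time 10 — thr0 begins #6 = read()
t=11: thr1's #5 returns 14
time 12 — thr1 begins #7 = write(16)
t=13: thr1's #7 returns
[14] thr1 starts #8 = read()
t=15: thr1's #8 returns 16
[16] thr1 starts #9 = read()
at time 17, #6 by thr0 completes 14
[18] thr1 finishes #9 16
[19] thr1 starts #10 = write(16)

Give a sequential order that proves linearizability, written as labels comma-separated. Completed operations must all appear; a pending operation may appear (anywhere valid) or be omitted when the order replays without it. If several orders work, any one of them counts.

#1, #2, #3, #4, #5, #6, #7, #8, #9

1. #1 write(16), leaving value 16
2. #2 write(16), leaving value 16
3. #3 write(14), leaving value 14
4. #4 read() → 14, leaving value 14
5. #5 read() → 14, leaving value 14
6. #6 read() → 14, leaving value 14
7. #7 write(16), leaving value 16
8. #8 read() → 16, leaving value 16
9. #9 read() → 16, leaving value 16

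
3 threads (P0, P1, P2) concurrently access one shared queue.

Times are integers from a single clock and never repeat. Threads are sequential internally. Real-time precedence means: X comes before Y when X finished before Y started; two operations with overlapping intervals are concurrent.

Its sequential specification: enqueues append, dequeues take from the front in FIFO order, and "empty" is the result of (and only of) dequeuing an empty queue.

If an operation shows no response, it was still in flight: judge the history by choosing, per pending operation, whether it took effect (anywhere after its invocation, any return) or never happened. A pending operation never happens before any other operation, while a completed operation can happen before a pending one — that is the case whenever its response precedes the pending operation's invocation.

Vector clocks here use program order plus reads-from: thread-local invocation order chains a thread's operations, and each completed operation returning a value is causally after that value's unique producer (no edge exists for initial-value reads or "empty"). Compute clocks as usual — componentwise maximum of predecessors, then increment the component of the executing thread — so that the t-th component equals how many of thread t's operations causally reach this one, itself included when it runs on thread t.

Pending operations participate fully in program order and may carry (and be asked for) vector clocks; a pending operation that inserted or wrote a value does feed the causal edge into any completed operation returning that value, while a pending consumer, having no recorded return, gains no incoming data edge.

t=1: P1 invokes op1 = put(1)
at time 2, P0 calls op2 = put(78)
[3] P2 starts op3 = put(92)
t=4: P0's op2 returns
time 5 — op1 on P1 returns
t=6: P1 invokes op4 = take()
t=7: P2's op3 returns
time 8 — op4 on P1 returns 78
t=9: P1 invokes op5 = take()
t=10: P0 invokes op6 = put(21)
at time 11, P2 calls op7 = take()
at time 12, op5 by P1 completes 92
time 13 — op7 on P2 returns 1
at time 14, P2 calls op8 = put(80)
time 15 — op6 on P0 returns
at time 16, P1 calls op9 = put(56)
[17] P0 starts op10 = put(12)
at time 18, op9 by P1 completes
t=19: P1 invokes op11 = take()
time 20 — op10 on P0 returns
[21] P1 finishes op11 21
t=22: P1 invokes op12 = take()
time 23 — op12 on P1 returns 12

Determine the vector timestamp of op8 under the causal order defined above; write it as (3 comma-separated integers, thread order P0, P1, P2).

op3, invoked 3, has no incoming edges; only P2's bump applies → (0, 0, 1)
op1, invoked 1, has no incoming edges; only P1's bump applies → (0, 1, 0)
op2, invoked 2, has no incoming edges; only P0's bump applies → (1, 0, 0)
invoked at 10, op6 merges VC(op2)=(1, 0, 0) and bumps P0's slot → (2, 0, 0)
invoked at 11, op7 merges VC(op1)=(0, 1, 0), VC(op3)=(0, 0, 1) and bumps P2's slot → (0, 1, 2)
invoked at 6, op4 merges VC(op1)=(0, 1, 0), VC(op2)=(1, 0, 0) and bumps P1's slot → (1, 2, 0)
invoked at 17, op10 merges VC(op6)=(2, 0, 0) and bumps P0's slot → (3, 0, 0)
invoked at 14, op8 merges VC(op7)=(0, 1, 2) and bumps P2's slot → (0, 1, 3)
invoked at 9, op5 merges VC(op3)=(0, 0, 1), VC(op4)=(1, 2, 0) and bumps P1's slot → (1, 3, 1)
invoked at 16, op9 merges VC(op5)=(1, 3, 1) and bumps P1's slot → (1, 4, 1)
invoked at 19, op11 merges VC(op6)=(2, 0, 0), VC(op9)=(1, 4, 1) and bumps P1's slot → (2, 5, 1)
invoked at 22, op12 merges VC(op10)=(3, 0, 0), VC(op11)=(2, 5, 1) and bumps P1's slot → (3, 6, 1)
target: VC(op8) = (0, 1, 3)

(0, 1, 3)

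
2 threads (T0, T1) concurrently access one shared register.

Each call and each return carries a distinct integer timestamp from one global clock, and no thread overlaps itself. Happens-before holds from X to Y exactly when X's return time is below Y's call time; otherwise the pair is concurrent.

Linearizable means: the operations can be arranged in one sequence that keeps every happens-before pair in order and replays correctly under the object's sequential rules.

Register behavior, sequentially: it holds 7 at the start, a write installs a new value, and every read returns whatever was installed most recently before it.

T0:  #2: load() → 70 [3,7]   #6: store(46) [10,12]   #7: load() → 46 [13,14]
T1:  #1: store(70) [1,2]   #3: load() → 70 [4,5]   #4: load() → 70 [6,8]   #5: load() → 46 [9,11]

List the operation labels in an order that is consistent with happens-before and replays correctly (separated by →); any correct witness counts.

1. #1 store(70), leaving value 70
2. #2 load() → 70, leaving value 70
3. #3 load() → 70, leaving value 70
4. #4 load() → 70, leaving value 70
5. #6 store(46), leaving value 46
6. #5 load() → 46, leaving value 46
7. #7 load() → 46, leaving value 46

#1 → #2 → #3 → #4 → #6 → #5 → #7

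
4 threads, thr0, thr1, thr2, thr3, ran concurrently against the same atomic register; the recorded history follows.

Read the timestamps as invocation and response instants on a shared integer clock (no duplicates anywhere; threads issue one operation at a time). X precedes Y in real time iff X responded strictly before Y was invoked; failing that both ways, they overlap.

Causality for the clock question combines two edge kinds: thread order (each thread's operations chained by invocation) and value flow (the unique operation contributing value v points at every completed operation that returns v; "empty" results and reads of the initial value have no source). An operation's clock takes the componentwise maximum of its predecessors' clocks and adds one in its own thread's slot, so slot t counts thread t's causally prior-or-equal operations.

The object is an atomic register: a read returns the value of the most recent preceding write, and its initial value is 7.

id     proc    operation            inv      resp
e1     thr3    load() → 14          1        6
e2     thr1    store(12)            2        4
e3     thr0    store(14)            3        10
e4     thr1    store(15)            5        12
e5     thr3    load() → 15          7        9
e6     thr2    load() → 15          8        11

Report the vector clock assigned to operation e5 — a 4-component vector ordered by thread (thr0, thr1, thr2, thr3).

(1, 2, 0, 2)

e2 (invocation 2): nothing precedes it; thr1's component alone gives (0, 1, 0, 0)
e3 (invocation 3): nothing precedes it; thr0's component alone gives (1, 0, 0, 0)
e4, invoked 5, takes VC(e2)=(0, 1, 0, 0) under max, adds 1 for thr1 → (0, 2, 0, 0)
e1, invoked 1, takes VC(e3)=(1, 0, 0, 0) under max, adds 1 for thr3 → (1, 0, 0, 1)
e6, invoked 8, takes VC(e4)=(0, 2, 0, 0) under max, adds 1 for thr2 → (0, 2, 1, 0)
e5, invoked 7, takes VC(e1)=(1, 0, 0, 1), VC(e4)=(0, 2, 0, 0) under max, adds 1 for thr3 → (1, 2, 0, 2)
target: VC(e5) = (1, 2, 0, 2)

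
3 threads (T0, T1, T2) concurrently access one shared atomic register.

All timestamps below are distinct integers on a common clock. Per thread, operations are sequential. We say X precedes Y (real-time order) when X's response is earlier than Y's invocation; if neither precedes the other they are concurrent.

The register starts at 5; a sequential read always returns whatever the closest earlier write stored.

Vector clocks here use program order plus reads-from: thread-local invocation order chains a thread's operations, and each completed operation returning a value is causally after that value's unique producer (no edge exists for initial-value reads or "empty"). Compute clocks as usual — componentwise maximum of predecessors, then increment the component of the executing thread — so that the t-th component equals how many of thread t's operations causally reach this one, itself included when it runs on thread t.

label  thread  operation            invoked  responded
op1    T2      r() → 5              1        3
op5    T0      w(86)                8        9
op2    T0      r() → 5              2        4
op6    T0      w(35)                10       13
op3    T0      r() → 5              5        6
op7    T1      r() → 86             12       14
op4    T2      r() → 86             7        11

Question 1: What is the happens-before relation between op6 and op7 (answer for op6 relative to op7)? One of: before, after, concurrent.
op6 spans [10,13], op7 spans [12,14]
the intervals overlap in both directions

concurrent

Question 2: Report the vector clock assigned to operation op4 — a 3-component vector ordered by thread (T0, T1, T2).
no predecessors for op1 (invoked 1): T2 increments from zero → (0, 0, 1)
no predecessors for op2 (invoked 2): T0 increments from zero → (1, 0, 0)
invoked at 5, op3 merges VC(op2)=(1, 0, 0) and bumps T0's slot → (2, 0, 0)
invoked at 8, op5 merges VC(op3)=(2, 0, 0) and bumps T0's slot → (3, 0, 0)
invoked at 12, op7 merges VC(op5)=(3, 0, 0) and bumps T1's slot → (3, 1, 0)
invoked at 10, op6 merges VC(op5)=(3, 0, 0) and bumps T0's slot → (4, 0, 0)
invoked at 7, op4 merges VC(op1)=(0, 0, 1), VC(op5)=(3, 0, 0) and bumps T2's slot → (3, 0, 2)
target: VC(op4) = (3, 0, 2)

(3, 0, 2)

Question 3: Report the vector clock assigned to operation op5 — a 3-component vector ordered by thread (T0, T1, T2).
root op op1, invoked 1: fresh clock plus T2's own tick → (0, 0, 1)
root op op2, invoked 2: fresh clock plus T0's own tick → (1, 0, 0)
VC(op3, invoked at 5): max of VC(op2)=(1, 0, 0), then +1 on thread T0 → (2, 0, 0)
VC(op5, invoked at 8): max of VC(op3)=(2, 0, 0), then +1 on thread T0 → (3, 0, 0)
VC(op7, invoked at 12): max of VC(op5)=(3, 0, 0), then +1 on thread T1 → (3, 1, 0)
VC(op6, invoked at 10): max of VC(op5)=(3, 0, 0), then +1 on thread T0 → (4, 0, 0)
VC(op4, invoked at 7): max of VC(op1)=(0, 0, 1), VC(op5)=(3, 0, 0), then +1 on thread T2 → (3, 0, 2)
target: VC(op5) = (3, 0, 0)

(3, 0, 0)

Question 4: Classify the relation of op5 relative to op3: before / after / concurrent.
op5 spans [8,9], op3 spans [5,6]
resp(op3)=6 < inv(op5)=8

after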